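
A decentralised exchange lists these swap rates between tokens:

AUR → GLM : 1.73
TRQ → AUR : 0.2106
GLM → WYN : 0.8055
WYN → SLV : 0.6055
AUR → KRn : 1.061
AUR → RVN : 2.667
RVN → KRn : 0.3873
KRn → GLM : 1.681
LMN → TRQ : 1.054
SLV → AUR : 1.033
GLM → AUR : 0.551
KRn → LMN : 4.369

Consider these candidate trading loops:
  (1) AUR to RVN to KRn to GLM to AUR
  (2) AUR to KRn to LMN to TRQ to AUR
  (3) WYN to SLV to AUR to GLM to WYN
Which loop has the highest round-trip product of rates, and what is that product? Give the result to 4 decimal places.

(1) 2.667 × 0.3873 × 1.681 × 0.551 = 0.95673
(2) 1.061 × 4.369 × 1.054 × 0.2106 = 1.02896
(3) 0.6055 × 1.033 × 1.73 × 0.8055 = 0.87162
Highest is cycle (2) at 1.0290 (>1, arbitrage).

1.0290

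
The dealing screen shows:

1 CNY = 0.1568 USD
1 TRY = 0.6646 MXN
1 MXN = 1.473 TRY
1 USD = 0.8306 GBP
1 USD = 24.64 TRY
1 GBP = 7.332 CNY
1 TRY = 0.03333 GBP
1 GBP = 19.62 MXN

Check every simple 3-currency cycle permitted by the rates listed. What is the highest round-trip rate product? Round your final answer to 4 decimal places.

TRY→GBP→MXN→TRY: 0.03333 × 19.62 × 1.473 = 0.96325
CNY→USD→GBP→CNY: 0.1568 × 0.8306 × 7.332 = 0.95491
Maximum is TRY→GBP→MXN→TRY at 0.9632; no arbitrage — every cycle loses value.

0.9632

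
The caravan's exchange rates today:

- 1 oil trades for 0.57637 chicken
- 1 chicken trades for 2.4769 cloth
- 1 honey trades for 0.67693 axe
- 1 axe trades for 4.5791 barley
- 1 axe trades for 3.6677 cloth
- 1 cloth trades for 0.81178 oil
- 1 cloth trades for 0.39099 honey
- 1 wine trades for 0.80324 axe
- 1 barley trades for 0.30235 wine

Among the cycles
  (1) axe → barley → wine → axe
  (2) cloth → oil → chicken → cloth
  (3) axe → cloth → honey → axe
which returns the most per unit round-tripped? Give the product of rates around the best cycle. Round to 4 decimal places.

1.1589

(1) 4.5791 × 0.30235 × 0.80324 = 1.11208
(2) 0.81178 × 0.57637 × 2.4769 = 1.15891
(3) 3.6677 × 0.39099 × 0.67693 = 0.97074
Highest is cycle (2) at 1.1589 (>1, arbitrage).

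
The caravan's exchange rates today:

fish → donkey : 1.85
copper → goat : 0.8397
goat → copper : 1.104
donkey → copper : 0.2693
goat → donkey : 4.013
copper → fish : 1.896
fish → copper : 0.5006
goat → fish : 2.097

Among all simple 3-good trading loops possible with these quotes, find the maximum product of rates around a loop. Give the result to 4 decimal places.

0.9446

fish→donkey→copper→fish: 1.85 × 0.2693 × 1.896 = 0.94460
goat→donkey→copper→goat: 4.013 × 0.2693 × 0.8397 = 0.90746
fish→copper→goat→fish: 0.5006 × 0.8397 × 2.097 = 0.88148
Maximum is fish→donkey→copper→fish at 0.9446; no arbitrage — every cycle loses value.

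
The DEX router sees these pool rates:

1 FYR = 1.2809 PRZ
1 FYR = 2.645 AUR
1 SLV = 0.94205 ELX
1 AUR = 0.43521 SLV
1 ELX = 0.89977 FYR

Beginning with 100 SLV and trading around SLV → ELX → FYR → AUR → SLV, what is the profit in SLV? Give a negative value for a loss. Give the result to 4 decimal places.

100 SLV × 0.94205 = 94.205 ELX
94.205 ELX × 0.89977 = 84.76283285 FYR
84.76283285 FYR × 2.645 = 224.19769288825 AUR
224.19769288825 AUR × 0.43521 = 97.5730779218952825 SLV
Net change: 97.5730779218952825 − 100 = -2.4269220781047175 SLV

-2.4269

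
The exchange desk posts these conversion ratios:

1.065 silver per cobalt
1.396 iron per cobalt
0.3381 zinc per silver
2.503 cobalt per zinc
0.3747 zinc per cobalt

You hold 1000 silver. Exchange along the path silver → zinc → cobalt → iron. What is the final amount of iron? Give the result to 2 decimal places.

1181.38

1000 silver × 0.3381 = 338.1 zinc
338.1 zinc × 2.503 = 846.2643 cobalt
846.2643 cobalt × 1.396 = 1181.3849628 iron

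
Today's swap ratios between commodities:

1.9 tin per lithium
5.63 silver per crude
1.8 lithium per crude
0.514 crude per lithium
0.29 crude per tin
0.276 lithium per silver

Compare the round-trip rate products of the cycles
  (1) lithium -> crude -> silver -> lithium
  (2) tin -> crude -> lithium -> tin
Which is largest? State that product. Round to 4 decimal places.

0.9918

(1) 0.514 × 5.63 × 0.276 = 0.79869
(2) 0.29 × 1.8 × 1.9 = 0.99180
Highest is cycle (2) at 0.9918 (≤1, no arbitrage).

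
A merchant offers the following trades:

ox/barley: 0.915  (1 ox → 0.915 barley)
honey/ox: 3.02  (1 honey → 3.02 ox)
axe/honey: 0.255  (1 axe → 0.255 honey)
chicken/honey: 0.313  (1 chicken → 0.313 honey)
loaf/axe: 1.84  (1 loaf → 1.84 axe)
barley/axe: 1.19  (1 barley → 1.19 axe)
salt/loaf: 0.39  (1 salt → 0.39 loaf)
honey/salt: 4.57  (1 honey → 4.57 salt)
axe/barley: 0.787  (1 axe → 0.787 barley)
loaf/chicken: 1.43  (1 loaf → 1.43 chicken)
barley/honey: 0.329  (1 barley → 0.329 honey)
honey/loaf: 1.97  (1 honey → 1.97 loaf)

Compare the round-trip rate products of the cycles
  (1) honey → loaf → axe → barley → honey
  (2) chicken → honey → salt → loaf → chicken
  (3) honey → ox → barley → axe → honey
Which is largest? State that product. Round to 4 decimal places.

(1) 1.97 × 1.84 × 0.787 × 0.329 = 0.93854
(2) 0.313 × 4.57 × 0.39 × 1.43 = 0.79774
(3) 3.02 × 0.915 × 1.19 × 0.255 = 0.83852
Highest is cycle (1) at 0.9385 (≤1, no arbitrage).

0.9385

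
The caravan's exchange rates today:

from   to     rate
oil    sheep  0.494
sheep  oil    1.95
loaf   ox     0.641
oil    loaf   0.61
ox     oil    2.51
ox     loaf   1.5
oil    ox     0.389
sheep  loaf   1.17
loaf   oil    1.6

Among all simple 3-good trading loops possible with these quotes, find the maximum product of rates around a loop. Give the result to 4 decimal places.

0.9814

oil→loaf→ox→oil: 0.61 × 0.641 × 2.51 = 0.98144
oil→ox→loaf→oil: 0.389 × 1.5 × 1.6 = 0.93360
oil→sheep→loaf→oil: 0.494 × 1.17 × 1.6 = 0.92477
Maximum is oil→loaf→ox→oil at 0.9814; no arbitrage — every cycle loses value.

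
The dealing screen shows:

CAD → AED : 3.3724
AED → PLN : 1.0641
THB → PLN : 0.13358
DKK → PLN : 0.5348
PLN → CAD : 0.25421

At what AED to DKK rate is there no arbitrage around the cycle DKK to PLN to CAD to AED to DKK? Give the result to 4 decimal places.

Known legs of the cycle: 0.5348 × 0.25421 × 3.3724 = 0.4584828655792
For no arbitrage the full-cycle product must be 1, so the missing rate is 1 / 0.4584828655792 ≈ 2.181107.

2.1811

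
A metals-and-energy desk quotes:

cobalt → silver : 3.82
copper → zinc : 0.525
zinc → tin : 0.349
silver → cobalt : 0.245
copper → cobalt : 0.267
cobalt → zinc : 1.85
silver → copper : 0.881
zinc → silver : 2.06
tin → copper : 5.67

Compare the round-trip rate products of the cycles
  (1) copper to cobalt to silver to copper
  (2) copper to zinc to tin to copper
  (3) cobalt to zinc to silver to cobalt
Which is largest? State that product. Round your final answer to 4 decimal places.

(1) 0.267 × 3.82 × 0.881 = 0.89857
(2) 0.525 × 0.349 × 5.67 = 1.03889
(3) 1.85 × 2.06 × 0.245 = 0.93370
Highest is cycle (2) at 1.0389 (>1, arbitrage).

1.0389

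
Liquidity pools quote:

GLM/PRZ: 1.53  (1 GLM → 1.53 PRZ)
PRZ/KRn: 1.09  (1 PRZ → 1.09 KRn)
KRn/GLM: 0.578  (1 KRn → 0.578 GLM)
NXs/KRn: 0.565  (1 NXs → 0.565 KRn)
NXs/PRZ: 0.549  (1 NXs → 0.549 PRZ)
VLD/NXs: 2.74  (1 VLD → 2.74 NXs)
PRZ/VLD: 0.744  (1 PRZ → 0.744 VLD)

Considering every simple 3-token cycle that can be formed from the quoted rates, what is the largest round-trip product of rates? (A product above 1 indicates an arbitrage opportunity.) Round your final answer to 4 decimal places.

NXs→PRZ→VLD→NXs: 0.549 × 0.744 × 2.74 = 1.11917
KRn→GLM→PRZ→KRn: 0.578 × 1.53 × 1.09 = 0.96393
Maximum is NXs→PRZ→VLD→NXs at 1.1192; arbitrage exists.

1.1192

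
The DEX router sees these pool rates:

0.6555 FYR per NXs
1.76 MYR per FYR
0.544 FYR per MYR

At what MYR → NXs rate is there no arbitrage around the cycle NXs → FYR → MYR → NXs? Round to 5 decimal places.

Known legs of the cycle: 0.6555 × 1.76 = 1.15368
For no arbitrage the full-cycle product must be 1, so the missing rate is 1 / 1.15368 ≈ 0.8667915.

0.86679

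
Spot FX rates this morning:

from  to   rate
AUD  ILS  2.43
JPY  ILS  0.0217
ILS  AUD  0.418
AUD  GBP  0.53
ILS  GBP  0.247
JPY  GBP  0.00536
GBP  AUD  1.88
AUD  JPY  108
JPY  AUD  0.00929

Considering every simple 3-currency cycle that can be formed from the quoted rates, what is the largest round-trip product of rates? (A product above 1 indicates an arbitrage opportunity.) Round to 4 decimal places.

GBP→AUD→ILS→GBP: 1.88 × 2.43 × 0.247 = 1.12839
JPY→GBP→AUD→JPY: 0.00536 × 1.88 × 108 = 1.08829
JPY→ILS→AUD→JPY: 0.0217 × 0.418 × 108 = 0.97962
Maximum is GBP→AUD→ILS→GBP at 1.1284; arbitrage exists.

1.1284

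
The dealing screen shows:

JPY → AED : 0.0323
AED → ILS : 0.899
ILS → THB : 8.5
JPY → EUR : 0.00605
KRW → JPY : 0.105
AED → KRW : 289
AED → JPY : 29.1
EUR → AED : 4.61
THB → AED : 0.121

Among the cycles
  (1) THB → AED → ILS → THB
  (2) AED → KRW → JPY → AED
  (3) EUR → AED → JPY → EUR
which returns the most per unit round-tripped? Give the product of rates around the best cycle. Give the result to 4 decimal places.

(1) 0.121 × 0.899 × 8.5 = 0.92462
(2) 289 × 0.105 × 0.0323 = 0.98014
(3) 4.61 × 29.1 × 0.00605 = 0.81161
Highest is cycle (2) at 0.9801 (≤1, no arbitrage).

0.9801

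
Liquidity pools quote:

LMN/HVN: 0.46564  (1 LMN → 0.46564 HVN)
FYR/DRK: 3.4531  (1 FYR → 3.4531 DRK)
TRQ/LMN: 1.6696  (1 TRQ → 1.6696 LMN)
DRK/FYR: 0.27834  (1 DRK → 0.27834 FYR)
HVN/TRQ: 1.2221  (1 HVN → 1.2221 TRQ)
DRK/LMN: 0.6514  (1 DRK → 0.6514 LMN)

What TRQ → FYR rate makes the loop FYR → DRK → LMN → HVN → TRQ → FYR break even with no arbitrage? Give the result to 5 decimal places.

Known legs of the cycle: 3.4531 × 0.6514 × 0.46564 × 1.2221 = 1.28001168530269496
For no arbitrage the full-cycle product must be 1, so the missing rate is 1 / 1.28001168530269496 ≈ 0.7812429.

0.78124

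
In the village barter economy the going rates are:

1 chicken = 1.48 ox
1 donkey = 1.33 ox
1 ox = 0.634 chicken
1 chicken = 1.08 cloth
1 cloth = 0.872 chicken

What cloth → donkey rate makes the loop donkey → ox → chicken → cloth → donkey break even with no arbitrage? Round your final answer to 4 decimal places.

Known legs of the cycle: 1.33 × 0.634 × 1.08 = 0.9106776
For no arbitrage the full-cycle product must be 1, so the missing rate is 1 / 0.9106776 ≈ 1.098083.

1.0981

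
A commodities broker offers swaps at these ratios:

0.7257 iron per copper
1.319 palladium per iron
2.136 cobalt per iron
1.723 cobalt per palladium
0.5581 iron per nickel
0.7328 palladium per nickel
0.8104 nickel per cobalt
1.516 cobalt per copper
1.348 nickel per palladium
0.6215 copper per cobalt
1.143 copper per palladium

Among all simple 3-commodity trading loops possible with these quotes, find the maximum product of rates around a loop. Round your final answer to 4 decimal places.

1.0941

palladium→copper→iron→palladium: 1.143 × 0.7257 × 1.319 = 1.09408
palladium→cobalt→nickel→palladium: 1.723 × 0.8104 × 0.7328 = 1.02322
palladium→nickel→iron→palladium: 1.348 × 0.5581 × 1.319 = 0.99231
cobalt→nickel→iron→cobalt: 0.8104 × 0.5581 × 2.136 = 0.96608
cobalt→copper→iron→cobalt: 0.6215 × 0.7257 × 2.136 = 0.96338
Maximum is palladium→copper→iron→palladium at 1.0941; arbitrage exists.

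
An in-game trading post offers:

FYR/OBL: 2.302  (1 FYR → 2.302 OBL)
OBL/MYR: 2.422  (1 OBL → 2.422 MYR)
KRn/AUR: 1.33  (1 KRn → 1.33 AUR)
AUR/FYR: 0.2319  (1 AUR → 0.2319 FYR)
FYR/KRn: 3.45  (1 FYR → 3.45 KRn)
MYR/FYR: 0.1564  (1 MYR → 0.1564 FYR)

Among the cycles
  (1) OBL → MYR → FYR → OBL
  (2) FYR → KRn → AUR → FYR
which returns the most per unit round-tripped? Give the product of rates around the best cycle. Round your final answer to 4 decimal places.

(1) 2.422 × 0.1564 × 2.302 = 0.87200
(2) 3.45 × 1.33 × 0.2319 = 1.06407
Highest is cycle (2) at 1.0641 (>1, arbitrage).

1.0641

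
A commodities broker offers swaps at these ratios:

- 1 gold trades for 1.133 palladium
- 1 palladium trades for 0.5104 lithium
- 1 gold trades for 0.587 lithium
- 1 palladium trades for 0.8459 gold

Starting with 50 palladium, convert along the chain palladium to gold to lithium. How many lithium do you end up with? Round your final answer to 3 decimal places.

50 palladium × 0.8459 = 42.295 gold
42.295 gold × 0.587 = 24.827165 lithium

24.827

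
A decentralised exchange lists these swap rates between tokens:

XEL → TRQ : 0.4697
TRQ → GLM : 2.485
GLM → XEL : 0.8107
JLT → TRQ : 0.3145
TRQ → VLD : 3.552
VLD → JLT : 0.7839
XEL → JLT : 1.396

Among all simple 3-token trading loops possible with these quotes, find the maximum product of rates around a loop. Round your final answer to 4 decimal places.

0.9463

GLM→XEL→TRQ→GLM: 0.8107 × 0.4697 × 2.485 = 0.94625
VLD→JLT→TRQ→VLD: 0.7839 × 0.3145 × 3.552 = 0.87570
Maximum is GLM→XEL→TRQ→GLM at 0.9463; no arbitrage — every cycle loses value.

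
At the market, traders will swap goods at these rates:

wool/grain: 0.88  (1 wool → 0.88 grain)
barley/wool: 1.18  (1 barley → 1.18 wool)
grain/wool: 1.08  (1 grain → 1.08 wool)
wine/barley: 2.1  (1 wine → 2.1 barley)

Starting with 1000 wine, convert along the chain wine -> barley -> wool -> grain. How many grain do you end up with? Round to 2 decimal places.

2180.64

1000 wine × 2.1 = 2100 barley
2100 barley × 1.18 = 2478 wool
2478 wool × 0.88 = 2180.64 grain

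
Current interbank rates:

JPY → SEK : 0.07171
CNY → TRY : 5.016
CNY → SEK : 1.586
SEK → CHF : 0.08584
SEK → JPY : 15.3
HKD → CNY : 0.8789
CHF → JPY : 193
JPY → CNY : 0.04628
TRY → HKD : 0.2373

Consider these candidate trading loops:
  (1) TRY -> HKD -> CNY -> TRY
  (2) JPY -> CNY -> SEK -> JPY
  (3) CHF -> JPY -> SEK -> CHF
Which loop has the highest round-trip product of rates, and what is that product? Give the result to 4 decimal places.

(1) 0.2373 × 0.8789 × 5.016 = 1.04615
(2) 0.04628 × 1.586 × 15.3 = 1.12302
(3) 193 × 0.07171 × 0.08584 = 1.18803
Highest is cycle (3) at 1.1880 (>1, arbitrage).

1.1880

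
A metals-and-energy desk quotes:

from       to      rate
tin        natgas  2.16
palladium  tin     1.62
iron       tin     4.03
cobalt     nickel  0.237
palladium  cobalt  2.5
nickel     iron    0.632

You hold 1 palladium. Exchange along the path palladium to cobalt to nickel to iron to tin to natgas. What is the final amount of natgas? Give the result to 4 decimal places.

3.2596

1 palladium × 2.5 = 2.5 cobalt
2.5 cobalt × 0.237 = 0.5925 nickel
0.5925 nickel × 0.632 = 0.37446 iron
0.37446 iron × 4.03 = 1.5090738 tin
1.5090738 tin × 2.16 = 3.259599408 natgas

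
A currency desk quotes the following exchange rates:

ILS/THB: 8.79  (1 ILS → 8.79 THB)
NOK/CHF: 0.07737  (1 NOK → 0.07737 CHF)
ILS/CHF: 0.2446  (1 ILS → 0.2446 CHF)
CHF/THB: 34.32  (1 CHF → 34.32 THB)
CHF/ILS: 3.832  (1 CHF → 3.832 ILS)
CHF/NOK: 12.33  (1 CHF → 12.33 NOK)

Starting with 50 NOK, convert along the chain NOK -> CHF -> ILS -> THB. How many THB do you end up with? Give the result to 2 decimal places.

130.30

50 NOK × 0.07737 = 3.8685 CHF
3.8685 CHF × 3.832 = 14.824092 ILS
14.824092 ILS × 8.79 = 130.30376868 THB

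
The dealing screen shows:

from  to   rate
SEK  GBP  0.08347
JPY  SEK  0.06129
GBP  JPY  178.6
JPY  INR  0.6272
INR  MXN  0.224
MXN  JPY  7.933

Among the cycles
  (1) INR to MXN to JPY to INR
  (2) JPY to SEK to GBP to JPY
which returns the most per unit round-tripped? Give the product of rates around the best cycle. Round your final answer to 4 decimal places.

(1) 0.224 × 7.933 × 0.6272 = 1.11453
(2) 0.06129 × 0.08347 × 178.6 = 0.91370
Highest is cycle (1) at 1.1145 (>1, arbitrage).

1.1145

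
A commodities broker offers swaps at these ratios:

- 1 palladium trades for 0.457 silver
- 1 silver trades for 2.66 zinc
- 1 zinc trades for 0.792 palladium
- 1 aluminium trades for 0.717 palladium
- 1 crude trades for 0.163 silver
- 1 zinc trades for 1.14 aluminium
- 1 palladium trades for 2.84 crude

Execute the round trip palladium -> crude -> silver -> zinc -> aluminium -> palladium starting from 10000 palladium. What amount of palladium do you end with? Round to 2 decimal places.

10000 palladium × 2.84 = 28400 crude
28400 crude × 0.163 = 4629.2 silver
4629.2 silver × 2.66 = 12313.672 zinc
12313.672 zinc × 1.14 = 14037.58608 aluminium
14037.58608 aluminium × 0.717 = 10064.94921936 palladium

10064.95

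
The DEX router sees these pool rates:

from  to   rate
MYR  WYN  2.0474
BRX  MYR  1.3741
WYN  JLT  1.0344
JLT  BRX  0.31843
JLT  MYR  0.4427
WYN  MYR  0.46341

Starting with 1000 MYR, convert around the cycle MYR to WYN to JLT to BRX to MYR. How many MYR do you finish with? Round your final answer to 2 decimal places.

1000 MYR × 2.0474 = 2047.4 WYN
2047.4 WYN × 1.0344 = 2117.83056 JLT
2117.83056 JLT × 0.31843 = 674.3807852208 BRX
674.3807852208 BRX × 1.3741 = 926.66663697190128 MYR

926.67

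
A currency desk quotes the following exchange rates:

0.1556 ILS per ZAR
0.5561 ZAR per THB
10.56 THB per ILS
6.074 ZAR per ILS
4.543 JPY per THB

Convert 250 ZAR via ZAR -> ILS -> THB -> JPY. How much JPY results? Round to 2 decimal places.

1866.19

250 ZAR × 0.1556 = 38.9 ILS
38.9 ILS × 10.56 = 410.784 THB
410.784 THB × 4.543 = 1866.191712 JPY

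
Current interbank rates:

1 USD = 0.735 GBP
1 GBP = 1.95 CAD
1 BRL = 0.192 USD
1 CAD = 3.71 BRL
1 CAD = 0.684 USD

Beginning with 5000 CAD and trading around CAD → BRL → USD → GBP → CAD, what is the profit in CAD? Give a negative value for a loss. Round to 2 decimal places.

104.66

5000 CAD × 3.71 = 18550 BRL
18550 BRL × 0.192 = 3561.6 USD
3561.6 USD × 0.735 = 2617.776 GBP
2617.776 GBP × 1.95 = 5104.6632 CAD
Net change: 5104.6632 − 5000 = 104.6632 CAD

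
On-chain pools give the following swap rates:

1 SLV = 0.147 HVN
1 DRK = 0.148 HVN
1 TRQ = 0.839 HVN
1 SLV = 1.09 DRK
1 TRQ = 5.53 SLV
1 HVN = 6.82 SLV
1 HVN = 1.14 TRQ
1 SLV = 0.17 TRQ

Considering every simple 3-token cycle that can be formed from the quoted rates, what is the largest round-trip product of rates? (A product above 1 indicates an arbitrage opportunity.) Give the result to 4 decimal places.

DRK→HVN→SLV→DRK: 0.148 × 6.82 × 1.09 = 1.10020
TRQ→HVN→SLV→TRQ: 0.839 × 6.82 × 0.17 = 0.97274
TRQ→SLV→HVN→TRQ: 5.53 × 0.147 × 1.14 = 0.92672
Maximum is DRK→HVN→SLV→DRK at 1.1002; arbitrage exists.

1.1002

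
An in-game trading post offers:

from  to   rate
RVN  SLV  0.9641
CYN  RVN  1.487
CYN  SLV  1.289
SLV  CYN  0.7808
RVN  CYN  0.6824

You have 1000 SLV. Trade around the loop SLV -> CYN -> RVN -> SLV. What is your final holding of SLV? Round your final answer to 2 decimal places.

1000 SLV × 0.7808 = 780.8 CYN
780.8 CYN × 1.487 = 1161.0496 RVN
1161.0496 RVN × 0.9641 = 1119.36791936 SLV

1119.37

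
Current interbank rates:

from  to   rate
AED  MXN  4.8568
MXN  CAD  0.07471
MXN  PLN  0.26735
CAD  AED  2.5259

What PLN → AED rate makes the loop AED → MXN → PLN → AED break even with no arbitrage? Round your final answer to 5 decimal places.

Known legs of the cycle: 4.8568 × 0.26735 = 1.29846548
For no arbitrage the full-cycle product must be 1, so the missing rate is 1 / 1.29846548 ≈ 0.7701398.

0.77014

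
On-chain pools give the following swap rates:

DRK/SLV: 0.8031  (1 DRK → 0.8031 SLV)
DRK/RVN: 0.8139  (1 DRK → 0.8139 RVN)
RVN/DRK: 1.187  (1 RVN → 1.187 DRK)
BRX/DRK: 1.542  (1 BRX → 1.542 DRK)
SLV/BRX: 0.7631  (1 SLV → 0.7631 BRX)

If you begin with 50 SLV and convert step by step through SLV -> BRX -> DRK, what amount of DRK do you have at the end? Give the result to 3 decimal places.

50 SLV × 0.7631 = 38.155 BRX
38.155 BRX × 1.542 = 58.83501 DRK

58.835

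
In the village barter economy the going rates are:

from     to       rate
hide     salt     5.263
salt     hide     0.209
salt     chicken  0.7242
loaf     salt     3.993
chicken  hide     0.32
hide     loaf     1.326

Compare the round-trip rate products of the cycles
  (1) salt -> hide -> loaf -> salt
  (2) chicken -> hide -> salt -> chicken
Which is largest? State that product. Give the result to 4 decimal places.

(1) 0.209 × 1.326 × 3.993 = 1.10660
(2) 0.32 × 5.263 × 0.7242 = 1.21967
Highest is cycle (2) at 1.2197 (>1, arbitrage).

1.2197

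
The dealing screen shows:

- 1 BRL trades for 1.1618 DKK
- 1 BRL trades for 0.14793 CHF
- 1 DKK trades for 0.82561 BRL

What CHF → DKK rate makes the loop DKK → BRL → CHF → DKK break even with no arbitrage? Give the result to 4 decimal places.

Known legs of the cycle: 0.82561 × 0.14793 = 0.1221324873
For no arbitrage the full-cycle product must be 1, so the missing rate is 1 / 0.1221324873 ≈ 8.187830.

8.1878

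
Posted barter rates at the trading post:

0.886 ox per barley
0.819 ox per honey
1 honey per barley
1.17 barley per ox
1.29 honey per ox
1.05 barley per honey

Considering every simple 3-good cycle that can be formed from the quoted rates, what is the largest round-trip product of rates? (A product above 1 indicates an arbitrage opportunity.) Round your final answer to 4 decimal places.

1.2001

ox→honey→barley→ox: 1.29 × 1.05 × 0.886 = 1.20009
ox→barley→honey→ox: 1.17 × 1 × 0.819 = 0.95823
Maximum is ox→honey→barley→ox at 1.2001; arbitrage exists.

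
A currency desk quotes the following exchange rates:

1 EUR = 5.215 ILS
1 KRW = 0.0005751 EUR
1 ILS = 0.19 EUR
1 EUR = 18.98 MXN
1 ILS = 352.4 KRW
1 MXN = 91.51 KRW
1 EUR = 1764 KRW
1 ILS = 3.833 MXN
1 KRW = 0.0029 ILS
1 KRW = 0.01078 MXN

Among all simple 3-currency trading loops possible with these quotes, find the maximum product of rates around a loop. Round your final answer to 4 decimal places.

EUR→ILS→KRW→EUR: 5.215 × 352.4 × 0.0005751 = 1.05690
KRW→ILS→MXN→KRW: 0.0029 × 3.833 × 91.51 = 1.01720
EUR→MXN→KRW→EUR: 18.98 × 91.51 × 0.0005751 = 0.99887
EUR→KRW→ILS→EUR: 1764 × 0.0029 × 0.19 = 0.97196
Maximum is EUR→ILS→KRW→EUR at 1.0569; arbitrage exists.

1.0569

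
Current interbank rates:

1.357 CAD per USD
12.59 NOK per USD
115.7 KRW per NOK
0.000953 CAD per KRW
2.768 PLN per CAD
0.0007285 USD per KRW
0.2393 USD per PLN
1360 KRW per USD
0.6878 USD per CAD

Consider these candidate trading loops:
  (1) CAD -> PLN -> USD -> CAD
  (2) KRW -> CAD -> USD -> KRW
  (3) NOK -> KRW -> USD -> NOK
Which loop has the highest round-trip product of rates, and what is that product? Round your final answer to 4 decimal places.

1.0612

(1) 2.768 × 0.2393 × 1.357 = 0.89885
(2) 0.000953 × 0.6878 × 1360 = 0.89144
(3) 115.7 × 0.0007285 × 12.59 = 1.06118
Highest is cycle (3) at 1.0612 (>1, arbitrage).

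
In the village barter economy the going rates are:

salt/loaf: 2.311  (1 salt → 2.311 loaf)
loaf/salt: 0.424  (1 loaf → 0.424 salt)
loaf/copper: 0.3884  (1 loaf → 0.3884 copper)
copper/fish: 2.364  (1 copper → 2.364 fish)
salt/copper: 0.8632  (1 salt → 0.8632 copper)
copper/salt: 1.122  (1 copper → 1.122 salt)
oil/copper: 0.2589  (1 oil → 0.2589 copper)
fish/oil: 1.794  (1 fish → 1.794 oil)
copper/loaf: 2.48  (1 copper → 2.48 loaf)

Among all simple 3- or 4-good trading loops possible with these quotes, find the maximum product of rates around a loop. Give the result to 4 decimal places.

fish→oil→copper→fish: 1.794 × 0.2589 × 2.364 = 1.09800
loaf→copper→salt→loaf: 0.3884 × 1.122 × 2.311 = 1.00710
loaf→salt→copper→loaf: 0.424 × 0.8632 × 2.48 = 0.90767
Maximum is fish→oil→copper→fish at 1.0980; arbitrage exists.

1.0980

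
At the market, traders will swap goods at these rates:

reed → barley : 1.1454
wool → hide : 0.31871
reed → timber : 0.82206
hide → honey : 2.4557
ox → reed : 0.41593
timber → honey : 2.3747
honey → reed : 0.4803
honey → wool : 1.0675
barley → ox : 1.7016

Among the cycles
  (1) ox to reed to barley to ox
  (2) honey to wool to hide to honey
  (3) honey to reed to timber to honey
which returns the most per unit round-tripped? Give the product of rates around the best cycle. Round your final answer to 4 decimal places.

0.9376

(1) 0.41593 × 1.1454 × 1.7016 = 0.81065
(2) 1.0675 × 0.31871 × 2.4557 = 0.83549
(3) 0.4803 × 0.82206 × 2.3747 = 0.93762
Highest is cycle (3) at 0.9376 (≤1, no arbitrage).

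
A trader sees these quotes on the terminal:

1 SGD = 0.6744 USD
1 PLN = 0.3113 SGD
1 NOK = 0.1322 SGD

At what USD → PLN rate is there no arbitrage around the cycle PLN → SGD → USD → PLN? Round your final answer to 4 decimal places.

Known legs of the cycle: 0.3113 × 0.6744 = 0.20994072
For no arbitrage the full-cycle product must be 1, so the missing rate is 1 / 0.20994072 ≈ 4.763249.

4.7632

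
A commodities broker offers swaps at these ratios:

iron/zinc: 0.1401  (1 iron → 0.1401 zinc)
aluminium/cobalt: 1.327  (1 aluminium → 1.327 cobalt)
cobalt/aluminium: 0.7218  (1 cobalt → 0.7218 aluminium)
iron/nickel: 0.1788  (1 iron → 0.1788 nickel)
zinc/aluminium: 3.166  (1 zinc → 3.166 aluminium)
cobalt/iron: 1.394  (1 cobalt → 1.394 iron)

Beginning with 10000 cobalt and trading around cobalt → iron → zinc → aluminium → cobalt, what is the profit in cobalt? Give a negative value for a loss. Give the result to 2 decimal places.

-1794.92

10000 cobalt × 1.394 = 13940 iron
13940 iron × 0.1401 = 1952.994 zinc
1952.994 zinc × 3.166 = 6183.179004 aluminium
6183.179004 aluminium × 1.327 = 8205.078538308 cobalt
Net change: 8205.078538308 − 10000 = -1794.921461692 cobalt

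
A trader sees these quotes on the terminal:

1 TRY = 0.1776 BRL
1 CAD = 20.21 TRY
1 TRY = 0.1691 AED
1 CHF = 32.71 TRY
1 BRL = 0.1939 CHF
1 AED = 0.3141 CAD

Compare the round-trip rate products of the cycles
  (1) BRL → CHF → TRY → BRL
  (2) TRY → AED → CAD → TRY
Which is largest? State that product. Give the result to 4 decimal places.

1.1264

(1) 0.1939 × 32.71 × 0.1776 = 1.12642
(2) 0.1691 × 0.3141 × 20.21 = 1.07344
Highest is cycle (1) at 1.1264 (>1, arbitrage).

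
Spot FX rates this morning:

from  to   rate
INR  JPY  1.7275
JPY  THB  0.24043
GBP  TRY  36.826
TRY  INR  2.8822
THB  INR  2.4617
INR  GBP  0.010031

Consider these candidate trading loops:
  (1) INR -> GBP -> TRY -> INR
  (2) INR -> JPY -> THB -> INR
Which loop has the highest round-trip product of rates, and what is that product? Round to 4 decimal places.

(1) 0.010031 × 36.826 × 2.8822 = 1.06469
(2) 1.7275 × 0.24043 × 2.4617 = 1.02245
Highest is cycle (1) at 1.0647 (>1, arbitrage).

1.0647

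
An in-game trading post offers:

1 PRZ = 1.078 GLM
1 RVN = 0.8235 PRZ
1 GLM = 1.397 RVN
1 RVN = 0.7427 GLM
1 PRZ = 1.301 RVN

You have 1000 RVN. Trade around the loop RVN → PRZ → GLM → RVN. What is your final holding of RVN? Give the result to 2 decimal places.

1240.16

1000 RVN × 0.8235 = 823.5 PRZ
823.5 PRZ × 1.078 = 887.733 GLM
887.733 GLM × 1.397 = 1240.163001 RVN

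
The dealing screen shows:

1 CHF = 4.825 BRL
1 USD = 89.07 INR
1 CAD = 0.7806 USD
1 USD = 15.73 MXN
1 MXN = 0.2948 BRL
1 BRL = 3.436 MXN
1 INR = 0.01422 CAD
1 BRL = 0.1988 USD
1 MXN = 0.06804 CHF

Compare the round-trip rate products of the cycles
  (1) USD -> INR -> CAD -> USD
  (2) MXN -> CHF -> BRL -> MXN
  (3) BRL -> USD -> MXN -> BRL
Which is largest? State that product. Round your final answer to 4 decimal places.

1.1280

(1) 89.07 × 0.01422 × 0.7806 = 0.98869
(2) 0.06804 × 4.825 × 3.436 = 1.12801
(3) 0.1988 × 15.73 × 0.2948 = 0.92188
Highest is cycle (2) at 1.1280 (>1, arbitrage).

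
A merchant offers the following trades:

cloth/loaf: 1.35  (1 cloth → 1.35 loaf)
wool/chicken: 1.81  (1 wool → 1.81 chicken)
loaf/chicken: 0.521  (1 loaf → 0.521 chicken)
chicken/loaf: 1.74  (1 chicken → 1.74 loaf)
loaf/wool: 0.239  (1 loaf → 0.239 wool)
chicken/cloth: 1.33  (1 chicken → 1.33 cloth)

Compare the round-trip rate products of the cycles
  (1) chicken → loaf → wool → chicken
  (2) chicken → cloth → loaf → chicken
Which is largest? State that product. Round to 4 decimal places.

0.9355

(1) 1.74 × 0.239 × 1.81 = 0.75271
(2) 1.33 × 1.35 × 0.521 = 0.93546
Highest is cycle (2) at 0.9355 (≤1, no arbitrage).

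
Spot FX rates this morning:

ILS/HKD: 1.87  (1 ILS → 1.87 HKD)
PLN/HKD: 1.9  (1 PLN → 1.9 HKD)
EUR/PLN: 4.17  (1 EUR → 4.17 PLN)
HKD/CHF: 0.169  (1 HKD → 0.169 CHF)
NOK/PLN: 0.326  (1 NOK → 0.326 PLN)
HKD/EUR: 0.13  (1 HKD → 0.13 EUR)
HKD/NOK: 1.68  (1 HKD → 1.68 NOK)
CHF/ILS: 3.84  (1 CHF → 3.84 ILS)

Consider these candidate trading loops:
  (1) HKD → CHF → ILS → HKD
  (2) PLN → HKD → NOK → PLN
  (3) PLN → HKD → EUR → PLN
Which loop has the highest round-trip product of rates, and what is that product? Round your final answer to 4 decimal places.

(1) 0.169 × 3.84 × 1.87 = 1.21356
(2) 1.9 × 1.68 × 0.326 = 1.04059
(3) 1.9 × 0.13 × 4.17 = 1.02999
Highest is cycle (1) at 1.2136 (>1, arbitrage).

1.2136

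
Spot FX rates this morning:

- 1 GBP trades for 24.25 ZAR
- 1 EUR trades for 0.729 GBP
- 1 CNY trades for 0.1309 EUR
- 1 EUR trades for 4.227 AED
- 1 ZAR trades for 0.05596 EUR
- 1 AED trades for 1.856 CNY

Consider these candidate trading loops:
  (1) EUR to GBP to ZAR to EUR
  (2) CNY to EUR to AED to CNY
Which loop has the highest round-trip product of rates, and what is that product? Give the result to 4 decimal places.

1.0270

(1) 0.729 × 24.25 × 0.05596 = 0.98927
(2) 0.1309 × 4.227 × 1.856 = 1.02695
Highest is cycle (2) at 1.0270 (>1, arbitrage).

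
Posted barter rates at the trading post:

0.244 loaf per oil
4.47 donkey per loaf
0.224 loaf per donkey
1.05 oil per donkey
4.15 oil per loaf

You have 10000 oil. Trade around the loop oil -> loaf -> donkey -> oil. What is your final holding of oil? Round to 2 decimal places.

11452.14

10000 oil × 0.244 = 2440 loaf
2440 loaf × 4.47 = 10906.8 donkey
10906.8 donkey × 1.05 = 11452.14 oil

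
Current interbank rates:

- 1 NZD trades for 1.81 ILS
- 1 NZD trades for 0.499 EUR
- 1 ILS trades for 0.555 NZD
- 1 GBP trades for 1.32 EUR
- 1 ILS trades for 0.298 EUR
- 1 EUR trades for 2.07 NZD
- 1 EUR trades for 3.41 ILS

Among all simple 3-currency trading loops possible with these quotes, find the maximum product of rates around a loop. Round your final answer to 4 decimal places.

1.1165

ILS→EUR→NZD→ILS: 0.298 × 2.07 × 1.81 = 1.11652
ILS→NZD→EUR→ILS: 0.555 × 0.499 × 3.41 = 0.94438
Maximum is ILS→EUR→NZD→ILS at 1.1165; arbitrage exists.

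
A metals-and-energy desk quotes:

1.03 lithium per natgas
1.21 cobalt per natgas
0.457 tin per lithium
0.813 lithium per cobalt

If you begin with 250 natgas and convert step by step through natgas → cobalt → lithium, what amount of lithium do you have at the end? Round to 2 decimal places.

245.93

250 natgas × 1.21 = 302.5 cobalt
302.5 cobalt × 0.813 = 245.9325 lithium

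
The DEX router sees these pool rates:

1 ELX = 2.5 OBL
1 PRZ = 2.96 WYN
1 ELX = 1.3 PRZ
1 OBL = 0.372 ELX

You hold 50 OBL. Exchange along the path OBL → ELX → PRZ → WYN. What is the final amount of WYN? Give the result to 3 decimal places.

71.573

50 OBL × 0.372 = 18.6 ELX
18.6 ELX × 1.3 = 24.18 PRZ
24.18 PRZ × 2.96 = 71.5728 WYN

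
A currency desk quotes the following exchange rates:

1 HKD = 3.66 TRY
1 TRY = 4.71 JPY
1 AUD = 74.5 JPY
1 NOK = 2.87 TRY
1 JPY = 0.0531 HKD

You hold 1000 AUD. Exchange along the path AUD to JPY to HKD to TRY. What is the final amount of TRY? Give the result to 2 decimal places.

1000 AUD × 74.5 = 74500 JPY
74500 JPY × 0.0531 = 3955.95 HKD
3955.95 HKD × 3.66 = 14478.777 TRY

14478.78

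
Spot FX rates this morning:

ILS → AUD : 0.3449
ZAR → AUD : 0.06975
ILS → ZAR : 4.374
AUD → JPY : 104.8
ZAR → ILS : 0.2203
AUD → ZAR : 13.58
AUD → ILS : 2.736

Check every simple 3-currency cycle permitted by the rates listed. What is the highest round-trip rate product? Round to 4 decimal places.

1.0318

AUD→ZAR→ILS→AUD: 13.58 × 0.2203 × 0.3449 = 1.03183
AUD→ILS→ZAR→AUD: 2.736 × 4.374 × 0.06975 = 0.83472
Maximum is AUD→ZAR→ILS→AUD at 1.0318; arbitrage exists.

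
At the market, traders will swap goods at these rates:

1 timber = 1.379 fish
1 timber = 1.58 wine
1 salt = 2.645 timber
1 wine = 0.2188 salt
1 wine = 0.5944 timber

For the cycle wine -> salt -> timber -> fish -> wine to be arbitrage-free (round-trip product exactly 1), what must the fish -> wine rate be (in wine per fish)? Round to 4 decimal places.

Known legs of the cycle: 0.2188 × 2.645 × 1.379 = 0.798063154
For no arbitrage the full-cycle product must be 1, so the missing rate is 1 / 0.798063154 ≈ 1.253034.

1.2530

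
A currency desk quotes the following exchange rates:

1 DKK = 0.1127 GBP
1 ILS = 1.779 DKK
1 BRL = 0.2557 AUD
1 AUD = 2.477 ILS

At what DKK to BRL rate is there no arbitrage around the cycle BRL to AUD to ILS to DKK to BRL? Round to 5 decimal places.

Known legs of the cycle: 0.2557 × 2.477 × 1.779 = 1.1267632731
For no arbitrage the full-cycle product must be 1, so the missing rate is 1 / 1.1267632731 ≈ 0.8874979.

0.88750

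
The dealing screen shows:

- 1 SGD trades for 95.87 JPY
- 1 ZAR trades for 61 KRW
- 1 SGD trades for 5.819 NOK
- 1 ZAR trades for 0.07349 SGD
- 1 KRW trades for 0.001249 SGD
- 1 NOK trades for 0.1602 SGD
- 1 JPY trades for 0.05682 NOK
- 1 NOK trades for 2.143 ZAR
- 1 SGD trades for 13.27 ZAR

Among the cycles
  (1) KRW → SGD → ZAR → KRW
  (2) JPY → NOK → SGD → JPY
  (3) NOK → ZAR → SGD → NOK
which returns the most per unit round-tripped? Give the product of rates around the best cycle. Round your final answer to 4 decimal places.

1.0110

(1) 0.001249 × 13.27 × 61 = 1.01103
(2) 0.05682 × 0.1602 × 95.87 = 0.87266
(3) 2.143 × 0.07349 × 5.819 = 0.91643
Highest is cycle (1) at 1.0110 (>1, arbitrage).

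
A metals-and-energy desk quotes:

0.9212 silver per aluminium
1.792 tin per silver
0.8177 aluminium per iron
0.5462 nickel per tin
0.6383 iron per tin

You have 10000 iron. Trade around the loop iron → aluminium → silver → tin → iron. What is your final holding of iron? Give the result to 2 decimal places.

10000 iron × 0.8177 = 8177 aluminium
8177 aluminium × 0.9212 = 7532.6524 silver
7532.6524 silver × 1.792 = 13498.5131008 tin
13498.5131008 tin × 0.6383 = 8616.10091224064 iron

8616.10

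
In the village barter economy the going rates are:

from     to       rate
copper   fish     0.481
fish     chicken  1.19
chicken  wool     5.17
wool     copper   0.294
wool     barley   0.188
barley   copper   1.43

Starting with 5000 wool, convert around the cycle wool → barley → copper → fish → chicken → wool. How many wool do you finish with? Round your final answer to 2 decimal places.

3977.83

5000 wool × 0.188 = 940 barley
940 barley × 1.43 = 1344.2 copper
1344.2 copper × 0.481 = 646.5602 fish
646.5602 fish × 1.19 = 769.406638 chicken
769.406638 chicken × 5.17 = 3977.83231846 wool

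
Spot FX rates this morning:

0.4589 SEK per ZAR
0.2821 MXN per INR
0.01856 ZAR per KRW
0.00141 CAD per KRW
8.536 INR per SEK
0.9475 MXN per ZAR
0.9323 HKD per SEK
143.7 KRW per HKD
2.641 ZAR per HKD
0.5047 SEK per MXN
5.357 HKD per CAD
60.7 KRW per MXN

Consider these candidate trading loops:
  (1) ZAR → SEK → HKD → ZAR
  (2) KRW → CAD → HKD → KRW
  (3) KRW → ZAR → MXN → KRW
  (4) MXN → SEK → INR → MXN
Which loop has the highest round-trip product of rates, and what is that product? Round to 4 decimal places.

1.2153

(1) 0.4589 × 0.9323 × 2.641 = 1.12991
(2) 0.00141 × 5.357 × 143.7 = 1.08542
(3) 0.01856 × 0.9475 × 60.7 = 1.06745
(4) 0.5047 × 8.536 × 0.2821 = 1.21532
Highest is cycle (4) at 1.2153 (>1, arbitrage).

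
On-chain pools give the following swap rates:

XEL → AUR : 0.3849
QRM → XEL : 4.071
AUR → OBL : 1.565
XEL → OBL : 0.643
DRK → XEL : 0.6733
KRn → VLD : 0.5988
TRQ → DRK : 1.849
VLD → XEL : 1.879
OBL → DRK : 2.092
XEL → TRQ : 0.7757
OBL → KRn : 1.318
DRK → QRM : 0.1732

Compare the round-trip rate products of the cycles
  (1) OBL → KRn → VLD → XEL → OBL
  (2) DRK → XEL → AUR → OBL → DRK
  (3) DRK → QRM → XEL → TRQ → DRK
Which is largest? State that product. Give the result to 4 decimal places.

(1) 1.318 × 0.5988 × 1.879 × 0.643 = 0.95353
(2) 0.6733 × 0.3849 × 1.565 × 2.092 = 0.84846
(3) 0.1732 × 4.071 × 0.7757 × 1.849 = 1.01130
Highest is cycle (3) at 1.0113 (>1, arbitrage).

1.0113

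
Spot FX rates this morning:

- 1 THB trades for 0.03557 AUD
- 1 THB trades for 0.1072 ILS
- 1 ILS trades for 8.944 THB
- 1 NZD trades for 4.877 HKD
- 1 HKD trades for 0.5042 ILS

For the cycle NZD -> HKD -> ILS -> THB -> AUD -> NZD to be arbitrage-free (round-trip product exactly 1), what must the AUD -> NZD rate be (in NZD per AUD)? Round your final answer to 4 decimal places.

Known legs of the cycle: 4.877 × 0.5042 × 8.944 × 0.03557 = 0.782296257627872
For no arbitrage the full-cycle product must be 1, so the missing rate is 1 / 0.782296257627872 ≈ 1.278288.

1.2783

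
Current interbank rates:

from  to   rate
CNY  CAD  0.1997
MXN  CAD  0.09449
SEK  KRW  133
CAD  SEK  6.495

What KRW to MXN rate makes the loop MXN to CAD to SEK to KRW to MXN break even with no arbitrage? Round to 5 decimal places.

Known legs of the cycle: 0.09449 × 6.495 × 133 = 81.62376915
For no arbitrage the full-cycle product must be 1, so the missing rate is 1 / 81.62376915 ≈ 0.0122513.

0.01225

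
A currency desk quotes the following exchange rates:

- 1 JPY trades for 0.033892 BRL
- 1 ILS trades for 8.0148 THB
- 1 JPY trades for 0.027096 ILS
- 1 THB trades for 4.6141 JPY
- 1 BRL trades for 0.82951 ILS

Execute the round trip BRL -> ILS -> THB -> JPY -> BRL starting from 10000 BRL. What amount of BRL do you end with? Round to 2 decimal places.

10000 BRL × 0.82951 = 8295.1 ILS
8295.1 ILS × 8.0148 = 66483.56748 THB
66483.56748 THB × 4.6141 = 306761.828709468 JPY
306761.828709468 JPY × 0.033892 = 10396.771898621289456 BRL

10396.77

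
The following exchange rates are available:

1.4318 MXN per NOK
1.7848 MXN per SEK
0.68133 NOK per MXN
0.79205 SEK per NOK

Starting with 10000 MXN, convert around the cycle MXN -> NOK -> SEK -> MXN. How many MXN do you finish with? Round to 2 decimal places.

10000 MXN × 0.68133 = 6813.3 NOK
6813.3 NOK × 0.79205 = 5396.474265 SEK
5396.474265 SEK × 1.7848 = 9631.627268172 MXN

9631.63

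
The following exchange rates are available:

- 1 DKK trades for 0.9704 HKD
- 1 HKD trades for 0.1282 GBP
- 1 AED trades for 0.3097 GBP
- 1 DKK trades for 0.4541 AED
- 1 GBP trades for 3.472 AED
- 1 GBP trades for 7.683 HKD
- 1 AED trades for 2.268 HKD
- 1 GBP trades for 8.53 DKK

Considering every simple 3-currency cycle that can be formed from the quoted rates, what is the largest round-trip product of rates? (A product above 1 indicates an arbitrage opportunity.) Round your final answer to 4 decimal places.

DKK→AED→GBP→DKK: 0.4541 × 0.3097 × 8.53 = 1.19961
DKK→HKD→GBP→DKK: 0.9704 × 0.1282 × 8.53 = 1.06118
GBP→AED→HKD→GBP: 3.472 × 2.268 × 0.1282 = 1.00951
Maximum is DKK→AED→GBP→DKK at 1.1996; arbitrage exists.

1.1996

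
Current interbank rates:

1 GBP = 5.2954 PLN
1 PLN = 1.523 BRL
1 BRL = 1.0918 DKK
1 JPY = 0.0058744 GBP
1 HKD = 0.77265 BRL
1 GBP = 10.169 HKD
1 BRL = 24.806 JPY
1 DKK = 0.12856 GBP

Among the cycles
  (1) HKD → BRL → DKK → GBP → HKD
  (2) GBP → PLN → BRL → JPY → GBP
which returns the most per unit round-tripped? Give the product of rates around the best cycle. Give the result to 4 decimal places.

(1) 0.77265 × 1.0918 × 0.12856 × 10.169 = 1.10283
(2) 5.2954 × 1.523 × 24.806 × 0.0058744 = 1.17522
Highest is cycle (2) at 1.1752 (>1, arbitrage).

1.1752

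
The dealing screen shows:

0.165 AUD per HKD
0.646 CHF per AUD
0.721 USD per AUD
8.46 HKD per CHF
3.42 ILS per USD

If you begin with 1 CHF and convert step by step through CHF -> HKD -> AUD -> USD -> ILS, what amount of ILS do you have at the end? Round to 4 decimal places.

3.4420

1 CHF × 8.46 = 8.46 HKD
8.46 HKD × 0.165 = 1.3959 AUD
1.3959 AUD × 0.721 = 1.0064439 USD
1.0064439 USD × 3.42 = 3.442038138 ILS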